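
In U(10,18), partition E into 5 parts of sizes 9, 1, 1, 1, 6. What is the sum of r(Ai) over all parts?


r(Ai) = min(|Ai|, 10) for each part.
Sum = min(9,10) + min(1,10) + min(1,10) + min(1,10) + min(6,10)
    = 9 + 1 + 1 + 1 + 6
    = 18.

18


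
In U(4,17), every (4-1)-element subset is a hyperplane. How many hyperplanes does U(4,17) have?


Hyperplanes of U(4,17) are flats of rank 3.
In a uniform matroid, these are exactly the (3)-element subsets.
Count = (17 choose 3) = 680.

680


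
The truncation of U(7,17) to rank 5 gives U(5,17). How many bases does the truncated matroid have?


Truncating U(7,17) to rank 5 gives U(5,17).
Bases of U(5,17) are all 5-element subsets of 17 elements.
Number of bases = C(17,5) = 17! / (5! * 12!) = 6188.

6188


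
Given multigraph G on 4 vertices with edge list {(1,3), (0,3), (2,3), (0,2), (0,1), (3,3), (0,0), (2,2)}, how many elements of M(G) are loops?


In a graphic matroid, a loop is a self-loop edge (u,u) with rank 0.
Examining all 8 edges for self-loops...
Self-loops found: (3,3), (0,0), (2,2)
Number of loops = 3.

3


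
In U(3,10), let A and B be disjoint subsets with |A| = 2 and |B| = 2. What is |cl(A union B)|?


|A union B| = 2 + 2 = 4 (disjoint).
In U(3,10), cl(S) = S if |S| < 3, else cl(S) = E.
Since 4 >= 3, cl(A union B) = E.
|cl(A union B)| = 10.

10


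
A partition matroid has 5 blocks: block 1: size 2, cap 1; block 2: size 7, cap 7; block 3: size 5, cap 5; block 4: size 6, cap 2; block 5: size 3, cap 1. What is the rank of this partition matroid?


Rank of a partition matroid = sum of min(|Si|, ci) for each block.
= min(2,1) + min(7,7) + min(5,5) + min(6,2) + min(3,1)
= 1 + 7 + 5 + 2 + 1
= 16.

16


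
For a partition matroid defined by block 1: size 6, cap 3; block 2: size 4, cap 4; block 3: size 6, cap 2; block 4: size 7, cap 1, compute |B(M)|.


A basis picks exactly ci elements from block i.
Number of bases = product of C(|Si|, ci).
= C(6,3) * C(4,4) * C(6,2) * C(7,1)
= 20 * 1 * 15 * 7
= 2100.

2100


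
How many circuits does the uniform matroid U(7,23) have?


In U(7,23), circuits are the (8)-element subsets.
Any set of 8 elements is dependent, and removing any one element gives
an independent set of size 7, so it is a minimal dependent set.
Number of circuits = C(23,8) = 23! / (8! * 15!) = 490314.

490314


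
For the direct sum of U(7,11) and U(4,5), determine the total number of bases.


Bases of a direct sum M1 + M2: |B| = |B(M1)| * |B(M2)|.
|B(U(7,11))| = C(11,7) = 330.
|B(U(4,5))| = C(5,4) = 5.
Total bases = 330 * 5 = 1650.

1650


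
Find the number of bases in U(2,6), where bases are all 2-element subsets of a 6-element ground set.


Bases of U(2,6) are all 2-element subsets of the 6-element ground set.
Number of bases = C(6,2).
C(6,2) = (6 * 5) / (1 * 2) = 15.

15


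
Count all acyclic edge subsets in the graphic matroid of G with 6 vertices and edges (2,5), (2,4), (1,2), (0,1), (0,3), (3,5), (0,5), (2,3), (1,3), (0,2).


An independent set in a graphic matroid is an acyclic edge subset.
G has 6 vertices and 10 edges.
Enumerate all 2^10 = 1024 subsets, checking for acyclicity.
Total independent sets = 396.

396


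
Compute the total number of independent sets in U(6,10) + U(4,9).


For a direct sum, |I(M1+M2)| = |I(M1)| * |I(M2)|.
|I(U(6,10))| = sum C(10,k) for k=0..6 = 848.
|I(U(4,9))| = sum C(9,k) for k=0..4 = 256.
Total = 848 * 256 = 217088.

217088


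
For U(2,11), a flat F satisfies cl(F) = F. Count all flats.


Flats of U(2,11): every subset of size < 2 is a flat, plus E itself.
Count = C(11,0) + C(11,1) + 1
     = 1 + 11 + 1
     = 13.

13


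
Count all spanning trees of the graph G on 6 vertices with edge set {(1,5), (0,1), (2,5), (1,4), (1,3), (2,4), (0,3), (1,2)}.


By Kirchhoff's matrix tree theorem, the number of spanning trees equals
the determinant of any cofactor of the Laplacian matrix L.
G has 6 vertices and 8 edges.
Computing the (5 x 5) cofactor determinant gives 24.

24


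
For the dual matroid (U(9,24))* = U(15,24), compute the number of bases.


The dual of U(r,n) is U(n-r, n) = U(15,24).
Bases of U(15,24) are all (15)-element subsets.
|B(M*)| = C(24,15) = 1307504.

1307504


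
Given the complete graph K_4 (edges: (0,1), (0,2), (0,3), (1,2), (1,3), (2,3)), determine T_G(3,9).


T(K_4; x,y) = x^3 + 3x^2 + 4xy + 2x + y^3 + 3y^2 + 2y.
Substituting x=3, y=9:
= 27 + 27 + 108 + 6 + 729 + 243 + 18
= 1158.

1158


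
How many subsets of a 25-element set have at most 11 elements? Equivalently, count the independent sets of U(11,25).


Independent sets of U(11,25) are all subsets of size <= 11.
Count = (25 choose 0) + (25 choose 1) + (25 choose 2) + (25 choose 3) + (25 choose 4) + (25 choose 5) + (25 choose 6) + (25 choose 7) + (25 choose 8) + (25 choose 9) + (25 choose 10) + (25 choose 11)
     = 1 + 25 + 300 + 2300 + 12650 + 53130 + 177100 + 480700 + 1081575 + 2042975 + 3268760 + 4457400
     = 11576916.

11576916


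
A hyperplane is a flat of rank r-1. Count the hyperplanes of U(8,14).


Hyperplanes of U(8,14) are flats of rank 7.
In a uniform matroid, these are exactly the (7)-element subsets.
Count = (14 choose 7) = 3432.

3432


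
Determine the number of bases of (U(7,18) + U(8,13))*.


(M1+M2)* = M1* + M2*.
M1* = U(11,18), bases: C(18,11) = 31824.
M2* = U(5,13), bases: C(13,5) = 1287.
|B(M*)| = 31824 * 1287 = 40957488.

40957488


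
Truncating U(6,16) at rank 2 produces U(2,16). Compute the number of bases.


Truncating U(6,16) to rank 2 gives U(2,16).
Bases of U(2,16) are all 2-element subsets of 16 elements.
Number of bases = (16 choose 2) = 120.

120


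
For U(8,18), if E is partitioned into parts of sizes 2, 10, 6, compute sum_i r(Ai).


r(Ai) = min(|Ai|, 8) for each part.
Sum = min(2,8) + min(10,8) + min(6,8)
    = 2 + 8 + 6
    = 16.

16


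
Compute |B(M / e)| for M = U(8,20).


Contracting e from U(8,20) gives U(7,19).
Bases of U(7,19) = C(19,7) = 19! / (7! * 12!) = 50388.

50388


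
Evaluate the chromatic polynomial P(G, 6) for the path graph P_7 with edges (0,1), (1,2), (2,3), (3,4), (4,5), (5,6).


P(P_7, k) = k * (k-1)^(6).
P(6) = 6 * 5^6 = 6 * 15625 = 93750.

93750


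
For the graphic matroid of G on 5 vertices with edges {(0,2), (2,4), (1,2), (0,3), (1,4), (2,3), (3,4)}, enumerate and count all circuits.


A circuit in a graphic matroid = edge set of a simple cycle.
G has 5 vertices and 7 edges.
Enumerating all minimal edge subsets forming cycles...
Total circuits found: 6.

6


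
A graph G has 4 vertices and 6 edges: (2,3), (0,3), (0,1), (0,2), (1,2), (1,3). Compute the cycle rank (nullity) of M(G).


Cycle rank (nullity) = |E| - r(M) = |E| - (|V| - c).
|E| = 6, |V| = 4, c = 1.
Nullity = 6 - (4 - 1) = 6 - 3 = 3.

3


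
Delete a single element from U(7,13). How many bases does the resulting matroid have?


Deleting e from U(7,13) gives U(7,12) since n > r.
Bases of U(7,12) = C(12,7) = 12! / (7! * 5!) = 792.

792


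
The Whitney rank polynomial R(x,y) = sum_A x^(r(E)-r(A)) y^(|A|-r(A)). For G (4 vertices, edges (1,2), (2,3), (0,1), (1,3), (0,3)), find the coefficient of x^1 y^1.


R(x,y) = sum over A in 2^E of x^(r(E)-r(A)) * y^(|A|-r(A)).
G has 4 vertices, 5 edges. r(E) = 3.
Enumerate all 2^5 = 32 subsets.
Count subsets with r(E)-r(A)=1 and |A|-r(A)=1: 2.

2


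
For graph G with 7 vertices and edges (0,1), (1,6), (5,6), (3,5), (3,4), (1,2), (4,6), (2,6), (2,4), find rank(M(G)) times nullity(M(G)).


r(M) = |V| - c = 7 - 1 = 6.
nullity = |E| - r(M) = 9 - 6 = 3.
Product = 6 * 3 = 18.

18


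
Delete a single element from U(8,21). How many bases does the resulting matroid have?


Deleting e from U(8,21) gives U(8,20) since n > r.
Bases of U(8,20) = C(20,8) = 20! / (8! * 12!) = 125970.

125970


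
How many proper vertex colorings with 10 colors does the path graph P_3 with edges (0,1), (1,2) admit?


P(P_3, k) = k * (k-1)^(2).
P(10) = 10 * 9^2 = 10 * 81 = 810.

810


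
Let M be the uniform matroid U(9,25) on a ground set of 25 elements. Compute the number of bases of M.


Bases of U(9,25) are all 9-element subsets of the 25-element ground set.
Number of bases = C(25,9).
C(25,9) = 2042975.

2042975


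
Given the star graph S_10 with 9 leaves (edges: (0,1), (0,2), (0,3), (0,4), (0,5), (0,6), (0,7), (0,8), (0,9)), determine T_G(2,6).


A star on 10 vertices is a tree with 9 edges.
T(x,y) = x^(9) for any tree.
T(2,6) = 2^9 = 512.

512


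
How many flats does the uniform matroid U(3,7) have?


Flats of U(3,7): every subset of size < 3 is a flat, plus E itself.
Count = C(7,0) + C(7,1) + C(7,2) + 1
     = 1 + 7 + 21 + 1
     = 30.

30


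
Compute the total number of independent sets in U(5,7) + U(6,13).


For a direct sum, |I(M1+M2)| = |I(M1)| * |I(M2)|.
|I(U(5,7))| = sum C(7,k) for k=0..5 = 120.
|I(U(6,13))| = sum C(13,k) for k=0..6 = 4096.
Total = 120 * 4096 = 491520.

491520


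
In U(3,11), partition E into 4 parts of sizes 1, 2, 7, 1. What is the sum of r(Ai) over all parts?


r(Ai) = min(|Ai|, 3) for each part.
Sum = min(1,3) + min(2,3) + min(7,3) + min(1,3)
    = 1 + 2 + 3 + 1
    = 7.

7


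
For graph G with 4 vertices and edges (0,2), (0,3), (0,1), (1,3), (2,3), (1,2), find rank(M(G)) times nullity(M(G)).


r(M) = |V| - c = 4 - 1 = 3.
nullity = |E| - r(M) = 6 - 3 = 3.
Product = 3 * 3 = 9.

9


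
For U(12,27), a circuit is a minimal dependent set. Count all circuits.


In U(12,27), circuits are the (13)-element subsets.
Any set of 13 elements is dependent, and removing any one element gives
an independent set of size 12, so it is a minimal dependent set.
Number of circuits = (27 choose 13) = 20058300.

20058300


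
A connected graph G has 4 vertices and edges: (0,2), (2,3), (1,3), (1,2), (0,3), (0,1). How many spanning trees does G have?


By Kirchhoff's matrix tree theorem, the number of spanning trees equals
the determinant of any cofactor of the Laplacian matrix L.
G has 4 vertices and 6 edges.
Computing the (3 x 3) cofactor determinant gives 16.

16


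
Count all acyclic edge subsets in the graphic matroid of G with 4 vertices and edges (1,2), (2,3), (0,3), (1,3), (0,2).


An independent set in a graphic matroid is an acyclic edge subset.
G has 4 vertices and 5 edges.
Enumerate all 2^5 = 32 subsets, checking for acyclicity.
Total independent sets = 24.

24


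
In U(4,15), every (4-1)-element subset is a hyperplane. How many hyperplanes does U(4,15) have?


Hyperplanes of U(4,15) are flats of rank 3.
In a uniform matroid, these are exactly the (3)-element subsets.
Count = C(15,3) = (15 * 14 * 13) / (1 * 2 * 3) = 455.

455


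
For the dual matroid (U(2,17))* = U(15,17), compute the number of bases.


The dual of U(r,n) is U(n-r, n) = U(15,17).
Bases of U(15,17) are all (15)-element subsets.
|B(M*)| = C(17,15) = 17! / (15! * 2!) = 136.

136


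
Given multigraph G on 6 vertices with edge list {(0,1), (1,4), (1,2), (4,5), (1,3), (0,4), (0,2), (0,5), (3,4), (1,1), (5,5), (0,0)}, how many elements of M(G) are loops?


In a graphic matroid, a loop is a self-loop edge (u,u) with rank 0.
Examining all 12 edges for self-loops...
Self-loops found: (1,1), (5,5), (0,0)
Number of loops = 3.

3


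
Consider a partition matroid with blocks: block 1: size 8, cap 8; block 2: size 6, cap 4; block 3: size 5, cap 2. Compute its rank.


Rank of a partition matroid = sum of min(|Si|, ci) for each block.
= min(8,8) + min(6,4) + min(5,2)
= 8 + 4 + 2
= 14.

14


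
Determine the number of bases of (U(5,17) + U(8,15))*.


(M1+M2)* = M1* + M2*.
M1* = U(12,17), bases: C(17,12) = 6188.
M2* = U(7,15), bases: C(15,7) = 6435.
|B(M*)| = 6188 * 6435 = 39819780.

39819780


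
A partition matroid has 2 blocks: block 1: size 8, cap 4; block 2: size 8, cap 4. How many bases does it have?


A basis picks exactly ci elements from block i.
Number of bases = product of C(|Si|, ci).
= C(8,4) * C(8,4)
= 70 * 70
= 4900.

4900


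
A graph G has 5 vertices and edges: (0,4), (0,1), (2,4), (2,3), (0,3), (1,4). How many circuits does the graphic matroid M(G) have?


A circuit in a graphic matroid = edge set of a simple cycle.
G has 5 vertices and 6 edges.
Enumerating all minimal edge subsets forming cycles...
Total circuits found: 3.

3


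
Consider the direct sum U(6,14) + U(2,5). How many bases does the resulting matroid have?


Bases of a direct sum M1 + M2: |B| = |B(M1)| * |B(M2)|.
|B(U(6,14))| = C(14,6) = 3003.
|B(U(2,5))| = C(5,2) = 10.
Total bases = 3003 * 10 = 30030.

30030


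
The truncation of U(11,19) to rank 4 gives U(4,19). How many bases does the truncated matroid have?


Truncating U(11,19) to rank 4 gives U(4,19).
Bases of U(4,19) are all 4-element subsets of 19 elements.
Number of bases = C(19,4) = 19! / (4! * 15!) = 3876.

3876


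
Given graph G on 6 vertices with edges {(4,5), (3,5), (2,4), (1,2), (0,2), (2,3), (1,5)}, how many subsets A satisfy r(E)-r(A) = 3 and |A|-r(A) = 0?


R(x,y) = sum over A in 2^E of x^(r(E)-r(A)) * y^(|A|-r(A)).
G has 6 vertices, 7 edges. r(E) = 5.
Enumerate all 2^7 = 128 subsets.
Count subsets with r(E)-r(A)=3 and |A|-r(A)=0: 21.

21


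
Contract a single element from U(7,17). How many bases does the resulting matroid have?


Contracting e from U(7,17) gives U(6,16).
Bases of U(6,16) = (16 choose 6) = 8008.

8008


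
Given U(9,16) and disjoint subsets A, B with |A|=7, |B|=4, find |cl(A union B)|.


|A union B| = 7 + 4 = 11 (disjoint).
In U(9,16), cl(S) = S if |S| < 9, else cl(S) = E.
Since 11 >= 9, cl(A union B) = E.
|cl(A union B)| = 16.

16


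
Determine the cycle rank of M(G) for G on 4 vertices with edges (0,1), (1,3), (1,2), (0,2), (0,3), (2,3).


Cycle rank (nullity) = |E| - r(M) = |E| - (|V| - c).
|E| = 6, |V| = 4, c = 1.
Nullity = 6 - (4 - 1) = 6 - 3 = 3.

3


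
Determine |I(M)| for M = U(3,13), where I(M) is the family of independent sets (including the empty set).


Independent sets of U(3,13) are all subsets of size <= 3.
Count = C(13,0) + C(13,1) + C(13,2) + C(13,3)
     = 1 + 13 + 78 + 286
     = 378.

378


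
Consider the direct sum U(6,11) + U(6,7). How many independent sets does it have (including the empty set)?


For a direct sum, |I(M1+M2)| = |I(M1)| * |I(M2)|.
|I(U(6,11))| = sum C(11,k) for k=0..6 = 1486.
|I(U(6,7))| = sum C(7,k) for k=0..6 = 127.
Total = 1486 * 127 = 188722.

188722


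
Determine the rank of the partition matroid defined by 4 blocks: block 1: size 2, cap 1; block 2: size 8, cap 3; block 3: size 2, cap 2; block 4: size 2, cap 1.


Rank of a partition matroid = sum of min(|Si|, ci) for each block.
= min(2,1) + min(8,3) + min(2,2) + min(2,1)
= 1 + 3 + 2 + 1
= 7.

7


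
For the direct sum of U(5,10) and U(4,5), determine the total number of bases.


Bases of a direct sum M1 + M2: |B| = |B(M1)| * |B(M2)|.
|B(U(5,10))| = C(10,5) = 252.
|B(U(4,5))| = C(5,4) = 5.
Total bases = 252 * 5 = 1260.

1260


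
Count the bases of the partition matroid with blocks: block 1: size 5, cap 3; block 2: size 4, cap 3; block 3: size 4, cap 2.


A basis picks exactly ci elements from block i.
Number of bases = product of C(|Si|, ci).
= C(5,3) * C(4,3) * C(4,2)
= 10 * 4 * 6
= 240.

240


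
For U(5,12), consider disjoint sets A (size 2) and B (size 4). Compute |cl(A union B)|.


|A union B| = 2 + 4 = 6 (disjoint).
In U(5,12), cl(S) = S if |S| < 5, else cl(S) = E.
Since 6 >= 5, cl(A union B) = E.
|cl(A union B)| = 12.

12


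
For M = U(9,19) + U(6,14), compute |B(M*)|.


(M1+M2)* = M1* + M2*.
M1* = U(10,19), bases: C(19,10) = 92378.
M2* = U(8,14), bases: C(14,8) = 3003.
|B(M*)| = 92378 * 3003 = 277411134.

277411134


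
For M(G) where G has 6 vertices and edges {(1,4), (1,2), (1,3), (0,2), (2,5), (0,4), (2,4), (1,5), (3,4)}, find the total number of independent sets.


An independent set in a graphic matroid is an acyclic edge subset.
G has 6 vertices and 9 edges.
Enumerate all 2^9 = 512 subsets, checking for acyclicity.
Total independent sets = 279.

279


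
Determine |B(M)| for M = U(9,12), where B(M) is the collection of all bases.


Bases of U(9,12) are all 9-element subsets of the 12-element ground set.
Number of bases = C(12,9).
C(12,9) = 12! / (9! * 3!) = 220.

220


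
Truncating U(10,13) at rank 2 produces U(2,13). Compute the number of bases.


Truncating U(10,13) to rank 2 gives U(2,13).
Bases of U(2,13) are all 2-element subsets of 13 elements.
Number of bases = (13 choose 2) = 78.

78


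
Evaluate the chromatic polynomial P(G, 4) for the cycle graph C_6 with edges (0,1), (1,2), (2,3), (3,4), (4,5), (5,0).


P(C_6, k) = (k-1)^6 + (-1)^6*(k-1).
P(4) = (3)^6 + 3
= 729 + 3 = 732.

732


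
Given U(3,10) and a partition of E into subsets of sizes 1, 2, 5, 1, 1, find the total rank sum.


r(Ai) = min(|Ai|, 3) for each part.
Sum = min(1,3) + min(2,3) + min(5,3) + min(1,3) + min(1,3)
    = 1 + 2 + 3 + 1 + 1
    = 8.

8


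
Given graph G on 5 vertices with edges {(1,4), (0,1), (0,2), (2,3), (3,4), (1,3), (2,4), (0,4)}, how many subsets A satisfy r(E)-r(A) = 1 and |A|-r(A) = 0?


R(x,y) = sum over A in 2^E of x^(r(E)-r(A)) * y^(|A|-r(A)).
G has 5 vertices, 8 edges. r(E) = 4.
Enumerate all 2^8 = 256 subsets.
Count subsets with r(E)-r(A)=1 and |A|-r(A)=0: 52.

52


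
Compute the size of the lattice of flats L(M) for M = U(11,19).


Flats of U(11,19): every subset of size < 11 is a flat, plus E itself.
Count = (19 choose 0) + (19 choose 1) + (19 choose 2) + (19 choose 3) + (19 choose 4) + (19 choose 5) + (19 choose 6) + (19 choose 7) + (19 choose 8) + (19 choose 9) + (19 choose 10) + 1
     = 1 + 19 + 171 + 969 + 3876 + 11628 + 27132 + 50388 + 75582 + 92378 + 92378 + 1
     = 354523.

354523


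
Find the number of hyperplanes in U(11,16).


Hyperplanes of U(11,16) are flats of rank 10.
In a uniform matroid, these are exactly the (10)-element subsets.
Count = (16 choose 10) = 8008.

8008


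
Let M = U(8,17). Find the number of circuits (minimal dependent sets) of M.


In U(8,17), circuits are the (9)-element subsets.
Any set of 9 elements is dependent, and removing any one element gives
an independent set of size 8, so it is a minimal dependent set.
Number of circuits = C(17,9) = 17! / (9! * 8!) = 24310.

24310


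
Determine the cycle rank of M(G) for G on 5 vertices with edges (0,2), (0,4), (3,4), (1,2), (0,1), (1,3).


Cycle rank (nullity) = |E| - r(M) = |E| - (|V| - c).
|E| = 6, |V| = 5, c = 1.
Nullity = 6 - (5 - 1) = 6 - 4 = 2.

2


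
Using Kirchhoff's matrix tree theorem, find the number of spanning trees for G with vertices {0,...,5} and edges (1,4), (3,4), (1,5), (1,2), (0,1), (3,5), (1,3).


By Kirchhoff's matrix tree theorem, the number of spanning trees equals
the determinant of any cofactor of the Laplacian matrix L.
G has 6 vertices and 7 edges.
Computing the (5 x 5) cofactor determinant gives 8.

8


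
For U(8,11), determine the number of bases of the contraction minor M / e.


Contracting e from U(8,11) gives U(7,10).
Bases of U(7,10) = C(10,7) = 10! / (7! * 3!) = 120.

120


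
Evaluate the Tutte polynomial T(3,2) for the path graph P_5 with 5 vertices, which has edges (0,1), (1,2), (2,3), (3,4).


A path on 5 vertices is a tree with 4 edges.
T(x,y) = x^(4) for any tree.
T(3,2) = 3^4 = 81.

81


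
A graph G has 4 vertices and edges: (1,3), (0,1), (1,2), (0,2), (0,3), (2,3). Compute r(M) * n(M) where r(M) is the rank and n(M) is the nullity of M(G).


r(M) = |V| - c = 4 - 1 = 3.
nullity = |E| - r(M) = 6 - 3 = 3.
Product = 3 * 3 = 9.

9


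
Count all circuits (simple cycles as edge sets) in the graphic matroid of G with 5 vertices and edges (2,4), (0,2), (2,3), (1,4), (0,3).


A circuit in a graphic matroid = edge set of a simple cycle.
G has 5 vertices and 5 edges.
Enumerating all minimal edge subsets forming cycles...
Total circuits found: 1.

1


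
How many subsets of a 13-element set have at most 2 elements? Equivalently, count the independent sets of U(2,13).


Independent sets of U(2,13) are all subsets of size <= 2.
Count = C(13,0) + C(13,1) + C(13,2)
     = 1 + 13 + 78
     = 92.

92


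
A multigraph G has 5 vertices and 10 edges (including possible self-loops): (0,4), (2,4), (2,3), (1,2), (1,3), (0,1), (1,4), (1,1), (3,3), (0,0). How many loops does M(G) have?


In a graphic matroid, a loop is a self-loop edge (u,u) with rank 0.
Examining all 10 edges for self-loops...
Self-loops found: (1,1), (3,3), (0,0)
Number of loops = 3.

3


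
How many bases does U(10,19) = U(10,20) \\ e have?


Deleting e from U(10,20) gives U(10,19) since n > r.
Bases of U(10,19) = (19 choose 10) = 92378.

92378


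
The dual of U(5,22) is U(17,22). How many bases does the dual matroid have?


The dual of U(r,n) is U(n-r, n) = U(17,22).
Bases of U(17,22) are all (17)-element subsets.
|B(M*)| = C(22,17) = 26334.

26334


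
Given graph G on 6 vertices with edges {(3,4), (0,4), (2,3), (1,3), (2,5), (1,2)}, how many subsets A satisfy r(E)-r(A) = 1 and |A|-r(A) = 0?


R(x,y) = sum over A in 2^E of x^(r(E)-r(A)) * y^(|A|-r(A)).
G has 6 vertices, 6 edges. r(E) = 5.
Enumerate all 2^6 = 64 subsets.
Count subsets with r(E)-r(A)=1 and |A|-r(A)=0: 12.

12


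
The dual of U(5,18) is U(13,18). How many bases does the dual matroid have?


The dual of U(r,n) is U(n-r, n) = U(13,18).
Bases of U(13,18) are all (13)-element subsets.
|B(M*)| = C(18,13) = 18! / (13! * 5!) = 8568.

8568


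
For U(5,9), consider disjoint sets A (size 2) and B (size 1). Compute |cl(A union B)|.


|A union B| = 2 + 1 = 3 (disjoint).
In U(5,9), cl(S) = S if |S| < 5, else cl(S) = E.
Since 3 < 5, cl(A union B) = A union B.
|cl(A union B)| = 3.

3


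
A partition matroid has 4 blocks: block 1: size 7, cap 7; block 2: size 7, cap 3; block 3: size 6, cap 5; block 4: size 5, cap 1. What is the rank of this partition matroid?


Rank of a partition matroid = sum of min(|Si|, ci) for each block.
= min(7,7) + min(7,3) + min(6,5) + min(5,1)
= 7 + 3 + 5 + 1
= 16.

16


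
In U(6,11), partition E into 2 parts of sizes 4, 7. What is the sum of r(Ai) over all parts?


r(Ai) = min(|Ai|, 6) for each part.
Sum = min(4,6) + min(7,6)
    = 4 + 6
    = 10.

10


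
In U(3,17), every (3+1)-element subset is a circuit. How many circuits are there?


In U(3,17), circuits are the (4)-element subsets.
Any set of 4 elements is dependent, and removing any one element gives
an independent set of size 3, so it is a minimal dependent set.
Number of circuits = C(17,4) = 17! / (4! * 13!) = 2380.

2380


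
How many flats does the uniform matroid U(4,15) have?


Flats of U(4,15): every subset of size < 4 is a flat, plus E itself.
Count = (15 choose 0) + (15 choose 1) + (15 choose 2) + (15 choose 3) + 1
     = 1 + 15 + 105 + 455 + 1
     = 577.

577


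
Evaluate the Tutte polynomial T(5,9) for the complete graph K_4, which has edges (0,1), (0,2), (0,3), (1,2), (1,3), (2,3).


T(K_4; x,y) = x^3 + 3x^2 + 4xy + 2x + y^3 + 3y^2 + 2y.
Substituting x=5, y=9:
= 125 + 75 + 180 + 10 + 729 + 243 + 18
= 1380.

1380


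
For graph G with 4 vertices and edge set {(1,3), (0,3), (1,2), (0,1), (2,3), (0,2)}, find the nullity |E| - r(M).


Cycle rank (nullity) = |E| - r(M) = |E| - (|V| - c).
|E| = 6, |V| = 4, c = 1.
Nullity = 6 - (4 - 1) = 6 - 3 = 3.

3


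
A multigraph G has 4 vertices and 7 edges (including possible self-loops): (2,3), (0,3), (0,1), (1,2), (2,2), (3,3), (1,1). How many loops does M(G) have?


In a graphic matroid, a loop is a self-loop edge (u,u) with rank 0.
Examining all 7 edges for self-loops...
Self-loops found: (2,2), (3,3), (1,1)
Number of loops = 3.

3


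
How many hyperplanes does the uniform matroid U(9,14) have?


Hyperplanes of U(9,14) are flats of rank 8.
In a uniform matroid, these are exactly the (8)-element subsets.
Count = (14 choose 8) = 3003.

3003


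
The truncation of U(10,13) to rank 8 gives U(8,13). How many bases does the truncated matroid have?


Truncating U(10,13) to rank 8 gives U(8,13).
Bases of U(8,13) are all 8-element subsets of 13 elements.
Number of bases = (13 choose 8) = 1287.

1287


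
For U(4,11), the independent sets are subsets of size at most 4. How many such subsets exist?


Independent sets of U(4,11) are all subsets of size <= 4.
Count = (11 choose 0) + (11 choose 1) + (11 choose 2) + (11 choose 3) + (11 choose 4)
     = 1 + 11 + 55 + 165 + 330
     = 562.

562


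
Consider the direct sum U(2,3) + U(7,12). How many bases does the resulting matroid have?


Bases of a direct sum M1 + M2: |B| = |B(M1)| * |B(M2)|.
|B(U(2,3))| = C(3,2) = 3.
|B(U(7,12))| = C(12,7) = 792.
Total bases = 3 * 792 = 2376.

2376


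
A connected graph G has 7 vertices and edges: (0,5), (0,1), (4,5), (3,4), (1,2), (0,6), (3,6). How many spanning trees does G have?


By Kirchhoff's matrix tree theorem, the number of spanning trees equals
the determinant of any cofactor of the Laplacian matrix L.
G has 7 vertices and 7 edges.
Computing the (6 x 6) cofactor determinant gives 5.

5


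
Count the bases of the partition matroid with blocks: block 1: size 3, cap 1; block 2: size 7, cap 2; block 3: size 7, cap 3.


A basis picks exactly ci elements from block i.
Number of bases = product of C(|Si|, ci).
= C(3,1) * C(7,2) * C(7,3)
= 3 * 21 * 35
= 2205.

2205


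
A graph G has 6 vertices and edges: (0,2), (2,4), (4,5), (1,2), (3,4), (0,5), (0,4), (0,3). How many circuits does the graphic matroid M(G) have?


A circuit in a graphic matroid = edge set of a simple cycle.
G has 6 vertices and 8 edges.
Enumerating all minimal edge subsets forming cycles...
Total circuits found: 6.

6


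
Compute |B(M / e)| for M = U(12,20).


Contracting e from U(12,20) gives U(11,19).
Bases of U(11,19) = (19 choose 11) = 75582.

75582


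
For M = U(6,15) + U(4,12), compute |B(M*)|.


(M1+M2)* = M1* + M2*.
M1* = U(9,15), bases: C(15,9) = 5005.
M2* = U(8,12), bases: C(12,8) = 495.
|B(M*)| = 5005 * 495 = 2477475.

2477475


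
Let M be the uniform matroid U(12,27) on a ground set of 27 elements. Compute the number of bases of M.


Bases of U(12,27) are all 12-element subsets of the 27-element ground set.
Number of bases = C(27,12).
C(27,12) = 17383860.

17383860


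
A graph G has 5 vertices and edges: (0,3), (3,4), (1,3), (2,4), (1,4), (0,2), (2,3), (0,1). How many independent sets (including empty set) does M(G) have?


An independent set in a graphic matroid is an acyclic edge subset.
G has 5 vertices and 8 edges.
Enumerate all 2^8 = 256 subsets, checking for acyclicity.
Total independent sets = 134.

134


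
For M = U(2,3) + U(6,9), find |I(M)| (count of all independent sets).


For a direct sum, |I(M1+M2)| = |I(M1)| * |I(M2)|.
|I(U(2,3))| = sum C(3,k) for k=0..2 = 7.
|I(U(6,9))| = sum C(9,k) for k=0..6 = 466.
Total = 7 * 466 = 3262.

3262


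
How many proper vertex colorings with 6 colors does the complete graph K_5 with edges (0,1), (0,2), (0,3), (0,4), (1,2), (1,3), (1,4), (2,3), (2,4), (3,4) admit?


P(K_5, k) = k(k-1)(k-2)...(k-4).
P(6) = (6) * (5) * (4) * (3) * (2) = 720.

720


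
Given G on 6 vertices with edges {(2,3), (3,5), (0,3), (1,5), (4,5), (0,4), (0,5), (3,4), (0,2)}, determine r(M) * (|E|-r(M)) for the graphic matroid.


r(M) = |V| - c = 6 - 1 = 5.
nullity = |E| - r(M) = 9 - 5 = 4.
Product = 5 * 4 = 20.

20


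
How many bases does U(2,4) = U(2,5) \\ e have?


Deleting e from U(2,5) gives U(2,4) since n > r.
Bases of U(2,4) = C(4,2) = (4 * 3) / (1 * 2) = 6.

6


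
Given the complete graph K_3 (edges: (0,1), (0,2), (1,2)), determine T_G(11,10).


T(K_3; x,y) = x^2 + x + y.
T(11,10) = 121 + 11 + 10 = 142.

142


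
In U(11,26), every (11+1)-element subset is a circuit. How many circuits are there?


In U(11,26), circuits are the (12)-element subsets.
Any set of 12 elements is dependent, and removing any one element gives
an independent set of size 11, so it is a minimal dependent set.
Number of circuits = C(26,12) = 26! / (12! * 14!) = 9657700.

9657700


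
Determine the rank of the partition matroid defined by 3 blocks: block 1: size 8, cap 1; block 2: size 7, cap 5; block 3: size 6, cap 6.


Rank of a partition matroid = sum of min(|Si|, ci) for each block.
= min(8,1) + min(7,5) + min(6,6)
= 1 + 5 + 6
= 12.

12


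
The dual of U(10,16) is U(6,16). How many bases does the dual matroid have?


The dual of U(r,n) is U(n-r, n) = U(6,16).
Bases of U(6,16) are all (6)-element subsets.
|B(M*)| = C(16,6) = 16! / (6! * 10!) = 8008.

8008


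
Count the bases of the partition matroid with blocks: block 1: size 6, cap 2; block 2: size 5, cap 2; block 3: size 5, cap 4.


A basis picks exactly ci elements from block i.
Number of bases = product of C(|Si|, ci).
= C(6,2) * C(5,2) * C(5,4)
= 15 * 10 * 5
= 750.

750


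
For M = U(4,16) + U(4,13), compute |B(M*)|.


(M1+M2)* = M1* + M2*.
M1* = U(12,16), bases: C(16,12) = 1820.
M2* = U(9,13), bases: C(13,9) = 715.
|B(M*)| = 1820 * 715 = 1301300.

1301300


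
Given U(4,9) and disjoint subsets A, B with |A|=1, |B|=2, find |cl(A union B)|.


|A union B| = 1 + 2 = 3 (disjoint).
In U(4,9), cl(S) = S if |S| < 4, else cl(S) = E.
Since 3 < 4, cl(A union B) = A union B.
|cl(A union B)| = 3.

3


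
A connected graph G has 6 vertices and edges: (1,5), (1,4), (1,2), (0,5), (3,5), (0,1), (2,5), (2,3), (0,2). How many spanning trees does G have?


By Kirchhoff's matrix tree theorem, the number of spanning trees equals
the determinant of any cofactor of the Laplacian matrix L.
G has 6 vertices and 9 edges.
Computing the (5 x 5) cofactor determinant gives 40.

40


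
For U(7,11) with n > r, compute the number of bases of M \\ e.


Deleting e from U(7,11) gives U(7,10) since n > r.
Bases of U(7,10) = C(10,7) = 10! / (7! * 3!) = 120.

120


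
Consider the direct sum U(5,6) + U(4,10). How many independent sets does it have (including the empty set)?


For a direct sum, |I(M1+M2)| = |I(M1)| * |I(M2)|.
|I(U(5,6))| = sum C(6,k) for k=0..5 = 63.
|I(U(4,10))| = sum C(10,k) for k=0..4 = 386.
Total = 63 * 386 = 24318.

24318


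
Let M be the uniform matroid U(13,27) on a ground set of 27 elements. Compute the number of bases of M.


Bases of U(13,27) are all 13-element subsets of the 27-element ground set.
Number of bases = C(27,13).
C(27,13) = 27! / (13! * 14!) = 20058300.

20058300


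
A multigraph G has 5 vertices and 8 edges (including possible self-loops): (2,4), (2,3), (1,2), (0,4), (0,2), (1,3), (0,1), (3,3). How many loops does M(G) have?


In a graphic matroid, a loop is a self-loop edge (u,u) with rank 0.
Examining all 8 edges for self-loops...
Self-loops found: (3,3)
Number of loops = 1.

1


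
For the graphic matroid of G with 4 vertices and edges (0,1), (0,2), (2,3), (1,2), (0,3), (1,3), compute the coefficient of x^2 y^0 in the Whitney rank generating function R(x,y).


R(x,y) = sum over A in 2^E of x^(r(E)-r(A)) * y^(|A|-r(A)).
G has 4 vertices, 6 edges. r(E) = 3.
Enumerate all 2^6 = 64 subsets.
Count subsets with r(E)-r(A)=2 and |A|-r(A)=0: 6.

6


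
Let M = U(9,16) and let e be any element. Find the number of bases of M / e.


Contracting e from U(9,16) gives U(8,15).
Bases of U(8,15) = (15 choose 8) = 6435.

6435


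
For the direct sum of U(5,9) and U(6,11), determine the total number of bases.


Bases of a direct sum M1 + M2: |B| = |B(M1)| * |B(M2)|.
|B(U(5,9))| = C(9,5) = 126.
|B(U(6,11))| = C(11,6) = 462.
Total bases = 126 * 462 = 58212.

58212


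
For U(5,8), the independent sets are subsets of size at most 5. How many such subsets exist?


Independent sets of U(5,8) are all subsets of size <= 5.
Count = (8 choose 0) + (8 choose 1) + (8 choose 2) + (8 choose 3) + (8 choose 4) + (8 choose 5)
     = 1 + 8 + 28 + 56 + 70 + 56
     = 219.

219


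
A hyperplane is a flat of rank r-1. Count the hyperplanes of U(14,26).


Hyperplanes of U(14,26) are flats of rank 13.
In a uniform matroid, these are exactly the (13)-element subsets.
Count = C(26,13) = 10400600.

10400600


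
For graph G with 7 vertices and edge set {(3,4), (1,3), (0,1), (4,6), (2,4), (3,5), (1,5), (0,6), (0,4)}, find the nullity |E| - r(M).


Cycle rank (nullity) = |E| - r(M) = |E| - (|V| - c).
|E| = 9, |V| = 7, c = 1.
Nullity = 9 - (7 - 1) = 9 - 6 = 3.

3


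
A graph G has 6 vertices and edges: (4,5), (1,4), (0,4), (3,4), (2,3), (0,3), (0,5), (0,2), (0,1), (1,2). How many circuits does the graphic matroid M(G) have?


A circuit in a graphic matroid = edge set of a simple cycle.
G has 6 vertices and 10 edges.
Enumerating all minimal edge subsets forming cycles...
Total circuits found: 20.

20


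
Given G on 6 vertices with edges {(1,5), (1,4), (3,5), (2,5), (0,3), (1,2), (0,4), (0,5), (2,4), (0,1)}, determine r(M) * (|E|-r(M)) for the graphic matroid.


r(M) = |V| - c = 6 - 1 = 5.
nullity = |E| - r(M) = 10 - 5 = 5.
Product = 5 * 5 = 25.

25


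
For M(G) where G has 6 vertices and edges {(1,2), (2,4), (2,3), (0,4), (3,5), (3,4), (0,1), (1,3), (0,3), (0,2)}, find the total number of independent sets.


An independent set in a graphic matroid is an acyclic edge subset.
G has 6 vertices and 10 edges.
Enumerate all 2^10 = 1024 subsets, checking for acyclicity.
Total independent sets = 396.

396


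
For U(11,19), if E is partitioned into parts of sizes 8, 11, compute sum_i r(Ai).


r(Ai) = min(|Ai|, 11) for each part.
Sum = min(8,11) + min(11,11)
    = 8 + 11
    = 19.

19


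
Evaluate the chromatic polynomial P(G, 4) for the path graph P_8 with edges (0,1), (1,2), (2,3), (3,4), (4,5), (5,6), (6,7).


P(P_8, k) = k * (k-1)^(7).
P(4) = 4 * 3^7 = 4 * 2187 = 8748.

8748


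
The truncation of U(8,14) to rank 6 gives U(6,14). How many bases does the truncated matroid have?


Truncating U(8,14) to rank 6 gives U(6,14).
Bases of U(6,14) are all 6-element subsets of 14 elements.
Number of bases = C(14,6) = 3003.

3003


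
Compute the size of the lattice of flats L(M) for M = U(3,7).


Flats of U(3,7): every subset of size < 3 is a flat, plus E itself.
Count = C(7,0) + C(7,1) + C(7,2) + 1
     = 1 + 7 + 21 + 1
     = 30.

30


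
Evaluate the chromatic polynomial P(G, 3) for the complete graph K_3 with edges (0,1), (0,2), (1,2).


P(K_3, k) = k(k-1)(k-2)...(k-2).
P(3) = (3) * (2) * (1) = 6.

6


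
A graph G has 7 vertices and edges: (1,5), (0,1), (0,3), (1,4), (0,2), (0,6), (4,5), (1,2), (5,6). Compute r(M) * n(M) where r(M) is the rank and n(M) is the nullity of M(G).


r(M) = |V| - c = 7 - 1 = 6.
nullity = |E| - r(M) = 9 - 6 = 3.
Product = 6 * 3 = 18.

18


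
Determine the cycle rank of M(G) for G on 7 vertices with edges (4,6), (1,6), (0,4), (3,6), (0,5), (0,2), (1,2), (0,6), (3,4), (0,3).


Cycle rank (nullity) = |E| - r(M) = |E| - (|V| - c).
|E| = 10, |V| = 7, c = 1.
Nullity = 10 - (7 - 1) = 10 - 6 = 4.

4


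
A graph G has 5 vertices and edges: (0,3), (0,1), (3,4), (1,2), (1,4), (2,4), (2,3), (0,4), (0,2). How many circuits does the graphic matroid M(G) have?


A circuit in a graphic matroid = edge set of a simple cycle.
G has 5 vertices and 9 edges.
Enumerating all minimal edge subsets forming cycles...
Total circuits found: 22.

22


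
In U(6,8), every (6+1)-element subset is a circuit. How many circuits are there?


In U(6,8), circuits are the (7)-element subsets.
Any set of 7 elements is dependent, and removing any one element gives
an independent set of size 6, so it is a minimal dependent set.
Number of circuits = (8 choose 7) = 8.

8


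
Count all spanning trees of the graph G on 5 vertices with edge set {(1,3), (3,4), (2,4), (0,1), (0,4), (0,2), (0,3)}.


By Kirchhoff's matrix tree theorem, the number of spanning trees equals
the determinant of any cofactor of the Laplacian matrix L.
G has 5 vertices and 7 edges.
Computing the (4 x 4) cofactor determinant gives 21.

21


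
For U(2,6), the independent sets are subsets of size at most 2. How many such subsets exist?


Independent sets of U(2,6) are all subsets of size <= 2.
Count = C(6,0) + C(6,1) + C(6,2)
     = 1 + 6 + 15
     = 22.

22


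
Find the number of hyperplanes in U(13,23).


Hyperplanes of U(13,23) are flats of rank 12.
In a uniform matroid, these are exactly the (12)-element subsets.
Count = (23 choose 12) = 1352078.

1352078


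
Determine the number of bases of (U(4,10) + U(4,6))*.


(M1+M2)* = M1* + M2*.
M1* = U(6,10), bases: C(10,6) = 210.
M2* = U(2,6), bases: C(6,2) = 15.
|B(M*)| = 210 * 15 = 3150.

3150


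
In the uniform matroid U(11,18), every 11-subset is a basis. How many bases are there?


Bases of U(11,18) are all 11-element subsets of the 18-element ground set.
Number of bases = C(18,11).
(18 choose 11) = 31824.

31824


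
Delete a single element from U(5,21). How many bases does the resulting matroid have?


Deleting e from U(5,21) gives U(5,20) since n > r.
Bases of U(5,20) = C(20,5) = 20! / (5! * 15!) = 15504.

15504


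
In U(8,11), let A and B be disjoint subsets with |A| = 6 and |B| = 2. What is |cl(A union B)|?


|A union B| = 6 + 2 = 8 (disjoint).
In U(8,11), cl(S) = S if |S| < 8, else cl(S) = E.
Since 8 >= 8, cl(A union B) = E.
|cl(A union B)| = 11.

11


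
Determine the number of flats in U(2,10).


Flats of U(2,10): every subset of size < 2 is a flat, plus E itself.
Count = (10 choose 0) + (10 choose 1) + 1
     = 1 + 10 + 1
     = 12.

12


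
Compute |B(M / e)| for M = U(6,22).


Contracting e from U(6,22) gives U(5,21).
Bases of U(5,21) = C(21,5) = 21! / (5! * 16!) = 20349.

20349


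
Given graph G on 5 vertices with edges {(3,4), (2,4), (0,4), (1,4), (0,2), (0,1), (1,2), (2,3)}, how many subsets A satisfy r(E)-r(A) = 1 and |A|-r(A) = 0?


R(x,y) = sum over A in 2^E of x^(r(E)-r(A)) * y^(|A|-r(A)).
G has 5 vertices, 8 edges. r(E) = 4.
Enumerate all 2^8 = 256 subsets.
Count subsets with r(E)-r(A)=1 and |A|-r(A)=0: 51.

51


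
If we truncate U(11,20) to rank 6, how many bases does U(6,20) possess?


Truncating U(11,20) to rank 6 gives U(6,20).
Bases of U(6,20) are all 6-element subsets of 20 elements.
Number of bases = C(20,6) = 20! / (6! * 14!) = 38760.

38760


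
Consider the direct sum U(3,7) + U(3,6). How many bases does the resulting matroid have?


Bases of a direct sum M1 + M2: |B| = |B(M1)| * |B(M2)|.
|B(U(3,7))| = C(7,3) = 35.
|B(U(3,6))| = C(6,3) = 20.
Total bases = 35 * 20 = 700.

700


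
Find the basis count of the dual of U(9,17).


The dual of U(r,n) is U(n-r, n) = U(8,17).
Bases of U(8,17) are all (8)-element subsets.
|B(M*)| = C(17,8) = 24310.

24310


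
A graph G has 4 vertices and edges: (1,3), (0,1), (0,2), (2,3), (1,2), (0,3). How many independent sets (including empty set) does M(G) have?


An independent set in a graphic matroid is an acyclic edge subset.
G has 4 vertices and 6 edges.
Enumerate all 2^6 = 64 subsets, checking for acyclicity.
Total independent sets = 38.

38


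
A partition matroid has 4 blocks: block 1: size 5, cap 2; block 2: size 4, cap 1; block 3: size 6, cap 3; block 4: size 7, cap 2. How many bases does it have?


A basis picks exactly ci elements from block i.
Number of bases = product of C(|Si|, ci).
= C(5,2) * C(4,1) * C(6,3) * C(7,2)
= 10 * 4 * 20 * 21
= 16800.

16800


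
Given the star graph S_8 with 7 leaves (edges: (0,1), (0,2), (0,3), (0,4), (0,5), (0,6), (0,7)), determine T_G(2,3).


A star on 8 vertices is a tree with 7 edges.
T(x,y) = x^(7) for any tree.
T(2,3) = 2^7 = 128.

128


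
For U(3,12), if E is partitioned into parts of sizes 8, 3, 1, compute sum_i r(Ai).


r(Ai) = min(|Ai|, 3) for each part.
Sum = min(8,3) + min(3,3) + min(1,3)
    = 3 + 3 + 1
    = 7.

7


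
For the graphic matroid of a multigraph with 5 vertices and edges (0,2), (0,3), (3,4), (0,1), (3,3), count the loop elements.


In a graphic matroid, a loop is a self-loop edge (u,u) with rank 0.
Examining all 5 edges for self-loops...
Self-loops found: (3,3)
Number of loops = 1.

1
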